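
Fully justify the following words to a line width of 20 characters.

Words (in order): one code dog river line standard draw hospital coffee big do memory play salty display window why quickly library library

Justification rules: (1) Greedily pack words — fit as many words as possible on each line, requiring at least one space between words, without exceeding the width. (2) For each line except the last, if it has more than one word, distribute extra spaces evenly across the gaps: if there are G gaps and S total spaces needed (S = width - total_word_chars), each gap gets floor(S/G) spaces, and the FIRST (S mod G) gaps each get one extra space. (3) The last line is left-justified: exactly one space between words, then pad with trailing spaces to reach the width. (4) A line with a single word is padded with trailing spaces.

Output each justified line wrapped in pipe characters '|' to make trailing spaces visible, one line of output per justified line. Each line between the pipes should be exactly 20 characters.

Answer: |one  code  dog river|
|line  standard  draw|
|hospital  coffee big|
|do memory play salty|
|display  window  why|
|quickly      library|
|library             |

Derivation:
Line 1: ['one', 'code', 'dog', 'river'] (min_width=18, slack=2)
Line 2: ['line', 'standard', 'draw'] (min_width=18, slack=2)
Line 3: ['hospital', 'coffee', 'big'] (min_width=19, slack=1)
Line 4: ['do', 'memory', 'play', 'salty'] (min_width=20, slack=0)
Line 5: ['display', 'window', 'why'] (min_width=18, slack=2)
Line 6: ['quickly', 'library'] (min_width=15, slack=5)
Line 7: ['library'] (min_width=7, slack=13)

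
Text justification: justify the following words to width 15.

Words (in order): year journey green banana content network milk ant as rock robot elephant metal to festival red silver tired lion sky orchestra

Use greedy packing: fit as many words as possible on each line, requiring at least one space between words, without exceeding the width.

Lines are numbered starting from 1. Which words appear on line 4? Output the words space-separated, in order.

Answer: milk ant as

Derivation:
Line 1: ['year', 'journey'] (min_width=12, slack=3)
Line 2: ['green', 'banana'] (min_width=12, slack=3)
Line 3: ['content', 'network'] (min_width=15, slack=0)
Line 4: ['milk', 'ant', 'as'] (min_width=11, slack=4)
Line 5: ['rock', 'robot'] (min_width=10, slack=5)
Line 6: ['elephant', 'metal'] (min_width=14, slack=1)
Line 7: ['to', 'festival', 'red'] (min_width=15, slack=0)
Line 8: ['silver', 'tired'] (min_width=12, slack=3)
Line 9: ['lion', 'sky'] (min_width=8, slack=7)
Line 10: ['orchestra'] (min_width=9, slack=6)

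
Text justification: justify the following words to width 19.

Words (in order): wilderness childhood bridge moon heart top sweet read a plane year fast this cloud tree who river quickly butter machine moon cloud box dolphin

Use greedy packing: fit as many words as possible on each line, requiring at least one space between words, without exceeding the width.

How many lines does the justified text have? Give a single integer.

Line 1: ['wilderness'] (min_width=10, slack=9)
Line 2: ['childhood', 'bridge'] (min_width=16, slack=3)
Line 3: ['moon', 'heart', 'top'] (min_width=14, slack=5)
Line 4: ['sweet', 'read', 'a', 'plane'] (min_width=18, slack=1)
Line 5: ['year', 'fast', 'this'] (min_width=14, slack=5)
Line 6: ['cloud', 'tree', 'who'] (min_width=14, slack=5)
Line 7: ['river', 'quickly'] (min_width=13, slack=6)
Line 8: ['butter', 'machine', 'moon'] (min_width=19, slack=0)
Line 9: ['cloud', 'box', 'dolphin'] (min_width=17, slack=2)
Total lines: 9

Answer: 9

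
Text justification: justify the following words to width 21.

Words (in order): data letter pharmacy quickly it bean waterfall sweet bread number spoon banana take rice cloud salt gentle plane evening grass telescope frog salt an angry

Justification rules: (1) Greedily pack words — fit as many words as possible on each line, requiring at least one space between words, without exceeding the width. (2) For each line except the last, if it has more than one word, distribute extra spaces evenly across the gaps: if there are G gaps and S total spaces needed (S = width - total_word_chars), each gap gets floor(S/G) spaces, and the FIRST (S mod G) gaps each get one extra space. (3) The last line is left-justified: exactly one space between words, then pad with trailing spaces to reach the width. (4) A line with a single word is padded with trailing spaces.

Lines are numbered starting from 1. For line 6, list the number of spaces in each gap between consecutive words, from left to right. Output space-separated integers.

Line 1: ['data', 'letter', 'pharmacy'] (min_width=20, slack=1)
Line 2: ['quickly', 'it', 'bean'] (min_width=15, slack=6)
Line 3: ['waterfall', 'sweet', 'bread'] (min_width=21, slack=0)
Line 4: ['number', 'spoon', 'banana'] (min_width=19, slack=2)
Line 5: ['take', 'rice', 'cloud', 'salt'] (min_width=20, slack=1)
Line 6: ['gentle', 'plane', 'evening'] (min_width=20, slack=1)
Line 7: ['grass', 'telescope', 'frog'] (min_width=20, slack=1)
Line 8: ['salt', 'an', 'angry'] (min_width=13, slack=8)

Answer: 2 1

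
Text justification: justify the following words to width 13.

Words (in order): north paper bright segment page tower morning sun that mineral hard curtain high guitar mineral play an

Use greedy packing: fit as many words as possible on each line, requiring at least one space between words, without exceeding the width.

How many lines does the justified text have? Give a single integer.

Line 1: ['north', 'paper'] (min_width=11, slack=2)
Line 2: ['bright'] (min_width=6, slack=7)
Line 3: ['segment', 'page'] (min_width=12, slack=1)
Line 4: ['tower', 'morning'] (min_width=13, slack=0)
Line 5: ['sun', 'that'] (min_width=8, slack=5)
Line 6: ['mineral', 'hard'] (min_width=12, slack=1)
Line 7: ['curtain', 'high'] (min_width=12, slack=1)
Line 8: ['guitar'] (min_width=6, slack=7)
Line 9: ['mineral', 'play'] (min_width=12, slack=1)
Line 10: ['an'] (min_width=2, slack=11)
Total lines: 10

Answer: 10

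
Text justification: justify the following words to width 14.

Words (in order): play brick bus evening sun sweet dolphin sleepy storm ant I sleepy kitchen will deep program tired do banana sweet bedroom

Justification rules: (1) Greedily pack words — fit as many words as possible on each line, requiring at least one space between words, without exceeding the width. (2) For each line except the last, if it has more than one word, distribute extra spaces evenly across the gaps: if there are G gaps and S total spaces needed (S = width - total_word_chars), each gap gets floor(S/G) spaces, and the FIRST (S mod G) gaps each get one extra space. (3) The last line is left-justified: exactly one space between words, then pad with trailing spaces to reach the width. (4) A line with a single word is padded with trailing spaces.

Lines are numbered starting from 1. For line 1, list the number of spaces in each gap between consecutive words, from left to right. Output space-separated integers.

Answer: 1 1

Derivation:
Line 1: ['play', 'brick', 'bus'] (min_width=14, slack=0)
Line 2: ['evening', 'sun'] (min_width=11, slack=3)
Line 3: ['sweet', 'dolphin'] (min_width=13, slack=1)
Line 4: ['sleepy', 'storm'] (min_width=12, slack=2)
Line 5: ['ant', 'I', 'sleepy'] (min_width=12, slack=2)
Line 6: ['kitchen', 'will'] (min_width=12, slack=2)
Line 7: ['deep', 'program'] (min_width=12, slack=2)
Line 8: ['tired', 'do'] (min_width=8, slack=6)
Line 9: ['banana', 'sweet'] (min_width=12, slack=2)
Line 10: ['bedroom'] (min_width=7, slack=7)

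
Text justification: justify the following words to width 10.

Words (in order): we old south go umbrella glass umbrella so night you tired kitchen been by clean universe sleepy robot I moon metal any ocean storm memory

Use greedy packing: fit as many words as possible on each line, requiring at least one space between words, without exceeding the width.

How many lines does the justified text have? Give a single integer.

Line 1: ['we', 'old'] (min_width=6, slack=4)
Line 2: ['south', 'go'] (min_width=8, slack=2)
Line 3: ['umbrella'] (min_width=8, slack=2)
Line 4: ['glass'] (min_width=5, slack=5)
Line 5: ['umbrella'] (min_width=8, slack=2)
Line 6: ['so', 'night'] (min_width=8, slack=2)
Line 7: ['you', 'tired'] (min_width=9, slack=1)
Line 8: ['kitchen'] (min_width=7, slack=3)
Line 9: ['been', 'by'] (min_width=7, slack=3)
Line 10: ['clean'] (min_width=5, slack=5)
Line 11: ['universe'] (min_width=8, slack=2)
Line 12: ['sleepy'] (min_width=6, slack=4)
Line 13: ['robot', 'I'] (min_width=7, slack=3)
Line 14: ['moon', 'metal'] (min_width=10, slack=0)
Line 15: ['any', 'ocean'] (min_width=9, slack=1)
Line 16: ['storm'] (min_width=5, slack=5)
Line 17: ['memory'] (min_width=6, slack=4)
Total lines: 17

Answer: 17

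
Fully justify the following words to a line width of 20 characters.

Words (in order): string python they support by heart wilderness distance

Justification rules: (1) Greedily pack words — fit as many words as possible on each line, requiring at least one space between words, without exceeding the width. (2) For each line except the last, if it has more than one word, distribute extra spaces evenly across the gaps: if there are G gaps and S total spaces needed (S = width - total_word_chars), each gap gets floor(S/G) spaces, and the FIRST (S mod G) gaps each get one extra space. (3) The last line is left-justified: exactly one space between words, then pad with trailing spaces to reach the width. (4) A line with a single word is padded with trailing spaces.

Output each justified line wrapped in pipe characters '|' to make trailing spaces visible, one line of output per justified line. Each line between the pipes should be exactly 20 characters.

Line 1: ['string', 'python', 'they'] (min_width=18, slack=2)
Line 2: ['support', 'by', 'heart'] (min_width=16, slack=4)
Line 3: ['wilderness', 'distance'] (min_width=19, slack=1)

Answer: |string  python  they|
|support   by   heart|
|wilderness distance |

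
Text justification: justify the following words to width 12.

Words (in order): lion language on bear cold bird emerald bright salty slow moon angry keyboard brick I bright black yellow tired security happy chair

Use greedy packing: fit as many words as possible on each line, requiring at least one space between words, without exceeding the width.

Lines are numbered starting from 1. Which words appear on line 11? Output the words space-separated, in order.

Answer: yellow tired

Derivation:
Line 1: ['lion'] (min_width=4, slack=8)
Line 2: ['language', 'on'] (min_width=11, slack=1)
Line 3: ['bear', 'cold'] (min_width=9, slack=3)
Line 4: ['bird', 'emerald'] (min_width=12, slack=0)
Line 5: ['bright', 'salty'] (min_width=12, slack=0)
Line 6: ['slow', 'moon'] (min_width=9, slack=3)
Line 7: ['angry'] (min_width=5, slack=7)
Line 8: ['keyboard'] (min_width=8, slack=4)
Line 9: ['brick', 'I'] (min_width=7, slack=5)
Line 10: ['bright', 'black'] (min_width=12, slack=0)
Line 11: ['yellow', 'tired'] (min_width=12, slack=0)
Line 12: ['security'] (min_width=8, slack=4)
Line 13: ['happy', 'chair'] (min_width=11, slack=1)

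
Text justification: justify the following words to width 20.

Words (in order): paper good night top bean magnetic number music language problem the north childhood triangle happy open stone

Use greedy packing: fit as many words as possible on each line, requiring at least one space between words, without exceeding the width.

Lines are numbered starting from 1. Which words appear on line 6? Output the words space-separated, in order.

Line 1: ['paper', 'good', 'night', 'top'] (min_width=20, slack=0)
Line 2: ['bean', 'magnetic', 'number'] (min_width=20, slack=0)
Line 3: ['music', 'language'] (min_width=14, slack=6)
Line 4: ['problem', 'the', 'north'] (min_width=17, slack=3)
Line 5: ['childhood', 'triangle'] (min_width=18, slack=2)
Line 6: ['happy', 'open', 'stone'] (min_width=16, slack=4)

Answer: happy open stone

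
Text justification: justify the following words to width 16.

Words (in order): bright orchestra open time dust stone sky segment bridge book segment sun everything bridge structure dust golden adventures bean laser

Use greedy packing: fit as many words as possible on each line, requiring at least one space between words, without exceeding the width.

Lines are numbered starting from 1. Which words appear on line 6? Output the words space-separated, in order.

Answer: everything

Derivation:
Line 1: ['bright', 'orchestra'] (min_width=16, slack=0)
Line 2: ['open', 'time', 'dust'] (min_width=14, slack=2)
Line 3: ['stone', 'sky'] (min_width=9, slack=7)
Line 4: ['segment', 'bridge'] (min_width=14, slack=2)
Line 5: ['book', 'segment', 'sun'] (min_width=16, slack=0)
Line 6: ['everything'] (min_width=10, slack=6)
Line 7: ['bridge', 'structure'] (min_width=16, slack=0)
Line 8: ['dust', 'golden'] (min_width=11, slack=5)
Line 9: ['adventures', 'bean'] (min_width=15, slack=1)
Line 10: ['laser'] (min_width=5, slack=11)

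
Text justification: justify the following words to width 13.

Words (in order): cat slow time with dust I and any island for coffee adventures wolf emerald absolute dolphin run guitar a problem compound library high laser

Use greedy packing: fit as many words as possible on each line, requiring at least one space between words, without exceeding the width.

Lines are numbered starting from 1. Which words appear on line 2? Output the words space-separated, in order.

Answer: with dust I

Derivation:
Line 1: ['cat', 'slow', 'time'] (min_width=13, slack=0)
Line 2: ['with', 'dust', 'I'] (min_width=11, slack=2)
Line 3: ['and', 'any'] (min_width=7, slack=6)
Line 4: ['island', 'for'] (min_width=10, slack=3)
Line 5: ['coffee'] (min_width=6, slack=7)
Line 6: ['adventures'] (min_width=10, slack=3)
Line 7: ['wolf', 'emerald'] (min_width=12, slack=1)
Line 8: ['absolute'] (min_width=8, slack=5)
Line 9: ['dolphin', 'run'] (min_width=11, slack=2)
Line 10: ['guitar', 'a'] (min_width=8, slack=5)
Line 11: ['problem'] (min_width=7, slack=6)
Line 12: ['compound'] (min_width=8, slack=5)
Line 13: ['library', 'high'] (min_width=12, slack=1)
Line 14: ['laser'] (min_width=5, slack=8)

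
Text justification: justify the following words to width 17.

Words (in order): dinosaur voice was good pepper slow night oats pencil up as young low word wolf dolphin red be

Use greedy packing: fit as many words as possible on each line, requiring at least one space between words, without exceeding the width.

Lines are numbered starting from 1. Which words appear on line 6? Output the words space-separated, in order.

Line 1: ['dinosaur', 'voice'] (min_width=14, slack=3)
Line 2: ['was', 'good', 'pepper'] (min_width=15, slack=2)
Line 3: ['slow', 'night', 'oats'] (min_width=15, slack=2)
Line 4: ['pencil', 'up', 'as'] (min_width=12, slack=5)
Line 5: ['young', 'low', 'word'] (min_width=14, slack=3)
Line 6: ['wolf', 'dolphin', 'red'] (min_width=16, slack=1)
Line 7: ['be'] (min_width=2, slack=15)

Answer: wolf dolphin red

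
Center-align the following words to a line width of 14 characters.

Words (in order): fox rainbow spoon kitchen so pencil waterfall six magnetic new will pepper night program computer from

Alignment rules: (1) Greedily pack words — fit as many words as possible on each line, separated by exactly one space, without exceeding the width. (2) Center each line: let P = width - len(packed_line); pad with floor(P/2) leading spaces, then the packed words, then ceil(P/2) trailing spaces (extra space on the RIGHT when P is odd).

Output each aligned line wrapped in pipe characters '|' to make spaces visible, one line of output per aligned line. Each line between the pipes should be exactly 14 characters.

Line 1: ['fox', 'rainbow'] (min_width=11, slack=3)
Line 2: ['spoon', 'kitchen'] (min_width=13, slack=1)
Line 3: ['so', 'pencil'] (min_width=9, slack=5)
Line 4: ['waterfall', 'six'] (min_width=13, slack=1)
Line 5: ['magnetic', 'new'] (min_width=12, slack=2)
Line 6: ['will', 'pepper'] (min_width=11, slack=3)
Line 7: ['night', 'program'] (min_width=13, slack=1)
Line 8: ['computer', 'from'] (min_width=13, slack=1)

Answer: | fox rainbow  |
|spoon kitchen |
|  so pencil   |
|waterfall six |
| magnetic new |
| will pepper  |
|night program |
|computer from |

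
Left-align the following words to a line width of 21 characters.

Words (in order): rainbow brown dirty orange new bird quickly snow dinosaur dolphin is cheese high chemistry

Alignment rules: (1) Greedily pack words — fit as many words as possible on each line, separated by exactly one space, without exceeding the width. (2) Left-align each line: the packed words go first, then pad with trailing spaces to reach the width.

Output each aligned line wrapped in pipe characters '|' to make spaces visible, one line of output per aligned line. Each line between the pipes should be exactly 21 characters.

Line 1: ['rainbow', 'brown', 'dirty'] (min_width=19, slack=2)
Line 2: ['orange', 'new', 'bird'] (min_width=15, slack=6)
Line 3: ['quickly', 'snow', 'dinosaur'] (min_width=21, slack=0)
Line 4: ['dolphin', 'is', 'cheese'] (min_width=17, slack=4)
Line 5: ['high', 'chemistry'] (min_width=14, slack=7)

Answer: |rainbow brown dirty  |
|orange new bird      |
|quickly snow dinosaur|
|dolphin is cheese    |
|high chemistry       |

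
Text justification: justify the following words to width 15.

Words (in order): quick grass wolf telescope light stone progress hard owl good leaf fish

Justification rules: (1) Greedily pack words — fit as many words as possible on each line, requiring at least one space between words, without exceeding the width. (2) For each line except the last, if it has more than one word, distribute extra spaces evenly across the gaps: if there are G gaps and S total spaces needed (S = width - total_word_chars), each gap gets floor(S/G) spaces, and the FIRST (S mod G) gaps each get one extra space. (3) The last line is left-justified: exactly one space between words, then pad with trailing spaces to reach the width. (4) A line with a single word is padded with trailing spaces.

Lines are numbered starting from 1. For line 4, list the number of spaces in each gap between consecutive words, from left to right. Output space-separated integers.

Line 1: ['quick', 'grass'] (min_width=11, slack=4)
Line 2: ['wolf', 'telescope'] (min_width=14, slack=1)
Line 3: ['light', 'stone'] (min_width=11, slack=4)
Line 4: ['progress', 'hard'] (min_width=13, slack=2)
Line 5: ['owl', 'good', 'leaf'] (min_width=13, slack=2)
Line 6: ['fish'] (min_width=4, slack=11)

Answer: 3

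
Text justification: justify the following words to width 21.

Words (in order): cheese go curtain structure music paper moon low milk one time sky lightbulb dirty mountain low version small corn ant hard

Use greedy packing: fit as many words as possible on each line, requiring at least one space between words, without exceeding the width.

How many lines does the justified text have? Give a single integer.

Line 1: ['cheese', 'go', 'curtain'] (min_width=17, slack=4)
Line 2: ['structure', 'music', 'paper'] (min_width=21, slack=0)
Line 3: ['moon', 'low', 'milk', 'one'] (min_width=17, slack=4)
Line 4: ['time', 'sky', 'lightbulb'] (min_width=18, slack=3)
Line 5: ['dirty', 'mountain', 'low'] (min_width=18, slack=3)
Line 6: ['version', 'small', 'corn'] (min_width=18, slack=3)
Line 7: ['ant', 'hard'] (min_width=8, slack=13)
Total lines: 7

Answer: 7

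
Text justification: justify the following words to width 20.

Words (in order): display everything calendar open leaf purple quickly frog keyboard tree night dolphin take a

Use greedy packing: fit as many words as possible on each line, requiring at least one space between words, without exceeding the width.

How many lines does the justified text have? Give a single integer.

Line 1: ['display', 'everything'] (min_width=18, slack=2)
Line 2: ['calendar', 'open', 'leaf'] (min_width=18, slack=2)
Line 3: ['purple', 'quickly', 'frog'] (min_width=19, slack=1)
Line 4: ['keyboard', 'tree', 'night'] (min_width=19, slack=1)
Line 5: ['dolphin', 'take', 'a'] (min_width=14, slack=6)
Total lines: 5

Answer: 5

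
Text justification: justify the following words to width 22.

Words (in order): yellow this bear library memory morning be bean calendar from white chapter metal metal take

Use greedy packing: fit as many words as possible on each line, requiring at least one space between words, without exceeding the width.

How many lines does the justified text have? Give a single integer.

Answer: 5

Derivation:
Line 1: ['yellow', 'this', 'bear'] (min_width=16, slack=6)
Line 2: ['library', 'memory', 'morning'] (min_width=22, slack=0)
Line 3: ['be', 'bean', 'calendar', 'from'] (min_width=21, slack=1)
Line 4: ['white', 'chapter', 'metal'] (min_width=19, slack=3)
Line 5: ['metal', 'take'] (min_width=10, slack=12)
Total lines: 5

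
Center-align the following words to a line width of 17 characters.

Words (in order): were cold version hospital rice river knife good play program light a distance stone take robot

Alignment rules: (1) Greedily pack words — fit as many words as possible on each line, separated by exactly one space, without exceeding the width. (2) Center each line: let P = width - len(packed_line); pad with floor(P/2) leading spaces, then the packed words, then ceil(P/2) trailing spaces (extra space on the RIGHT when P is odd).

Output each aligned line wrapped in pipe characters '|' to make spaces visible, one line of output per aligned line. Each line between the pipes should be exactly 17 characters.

Answer: |were cold version|
|  hospital rice  |
|river knife good |
|  play program   |
|light a distance |
|stone take robot |

Derivation:
Line 1: ['were', 'cold', 'version'] (min_width=17, slack=0)
Line 2: ['hospital', 'rice'] (min_width=13, slack=4)
Line 3: ['river', 'knife', 'good'] (min_width=16, slack=1)
Line 4: ['play', 'program'] (min_width=12, slack=5)
Line 5: ['light', 'a', 'distance'] (min_width=16, slack=1)
Line 6: ['stone', 'take', 'robot'] (min_width=16, slack=1)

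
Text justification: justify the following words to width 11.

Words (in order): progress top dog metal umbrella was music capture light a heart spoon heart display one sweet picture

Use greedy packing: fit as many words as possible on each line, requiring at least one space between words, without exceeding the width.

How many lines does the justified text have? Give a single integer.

Line 1: ['progress'] (min_width=8, slack=3)
Line 2: ['top', 'dog'] (min_width=7, slack=4)
Line 3: ['metal'] (min_width=5, slack=6)
Line 4: ['umbrella'] (min_width=8, slack=3)
Line 5: ['was', 'music'] (min_width=9, slack=2)
Line 6: ['capture'] (min_width=7, slack=4)
Line 7: ['light', 'a'] (min_width=7, slack=4)
Line 8: ['heart', 'spoon'] (min_width=11, slack=0)
Line 9: ['heart'] (min_width=5, slack=6)
Line 10: ['display', 'one'] (min_width=11, slack=0)
Line 11: ['sweet'] (min_width=5, slack=6)
Line 12: ['picture'] (min_width=7, slack=4)
Total lines: 12

Answer: 12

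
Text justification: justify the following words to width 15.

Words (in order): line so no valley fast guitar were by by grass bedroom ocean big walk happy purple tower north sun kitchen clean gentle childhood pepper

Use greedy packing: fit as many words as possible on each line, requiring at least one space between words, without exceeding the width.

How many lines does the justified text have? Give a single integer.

Answer: 12

Derivation:
Line 1: ['line', 'so', 'no'] (min_width=10, slack=5)
Line 2: ['valley', 'fast'] (min_width=11, slack=4)
Line 3: ['guitar', 'were', 'by'] (min_width=14, slack=1)
Line 4: ['by', 'grass'] (min_width=8, slack=7)
Line 5: ['bedroom', 'ocean'] (min_width=13, slack=2)
Line 6: ['big', 'walk', 'happy'] (min_width=14, slack=1)
Line 7: ['purple', 'tower'] (min_width=12, slack=3)
Line 8: ['north', 'sun'] (min_width=9, slack=6)
Line 9: ['kitchen', 'clean'] (min_width=13, slack=2)
Line 10: ['gentle'] (min_width=6, slack=9)
Line 11: ['childhood'] (min_width=9, slack=6)
Line 12: ['pepper'] (min_width=6, slack=9)
Total lines: 12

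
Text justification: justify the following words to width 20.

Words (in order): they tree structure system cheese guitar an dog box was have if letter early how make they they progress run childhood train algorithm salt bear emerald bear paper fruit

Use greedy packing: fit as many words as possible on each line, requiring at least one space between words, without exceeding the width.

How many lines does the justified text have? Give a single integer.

Line 1: ['they', 'tree', 'structure'] (min_width=19, slack=1)
Line 2: ['system', 'cheese', 'guitar'] (min_width=20, slack=0)
Line 3: ['an', 'dog', 'box', 'was', 'have'] (min_width=19, slack=1)
Line 4: ['if', 'letter', 'early', 'how'] (min_width=19, slack=1)
Line 5: ['make', 'they', 'they'] (min_width=14, slack=6)
Line 6: ['progress', 'run'] (min_width=12, slack=8)
Line 7: ['childhood', 'train'] (min_width=15, slack=5)
Line 8: ['algorithm', 'salt', 'bear'] (min_width=19, slack=1)
Line 9: ['emerald', 'bear', 'paper'] (min_width=18, slack=2)
Line 10: ['fruit'] (min_width=5, slack=15)
Total lines: 10

Answer: 10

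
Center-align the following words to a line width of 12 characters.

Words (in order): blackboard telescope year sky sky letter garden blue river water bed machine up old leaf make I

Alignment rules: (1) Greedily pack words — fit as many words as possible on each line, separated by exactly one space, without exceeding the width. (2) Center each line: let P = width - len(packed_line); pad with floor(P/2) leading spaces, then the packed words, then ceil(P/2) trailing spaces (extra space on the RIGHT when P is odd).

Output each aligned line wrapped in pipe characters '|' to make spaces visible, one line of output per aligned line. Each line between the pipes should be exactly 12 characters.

Answer: | blackboard |
| telescope  |
|year sky sky|
|   letter   |
|garden blue |
|river water |
|bed machine |
|up old leaf |
|   make I   |

Derivation:
Line 1: ['blackboard'] (min_width=10, slack=2)
Line 2: ['telescope'] (min_width=9, slack=3)
Line 3: ['year', 'sky', 'sky'] (min_width=12, slack=0)
Line 4: ['letter'] (min_width=6, slack=6)
Line 5: ['garden', 'blue'] (min_width=11, slack=1)
Line 6: ['river', 'water'] (min_width=11, slack=1)
Line 7: ['bed', 'machine'] (min_width=11, slack=1)
Line 8: ['up', 'old', 'leaf'] (min_width=11, slack=1)
Line 9: ['make', 'I'] (min_width=6, slack=6)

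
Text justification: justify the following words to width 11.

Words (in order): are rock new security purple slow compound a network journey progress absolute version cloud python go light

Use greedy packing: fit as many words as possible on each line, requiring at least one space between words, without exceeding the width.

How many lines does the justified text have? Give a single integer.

Line 1: ['are', 'rock'] (min_width=8, slack=3)
Line 2: ['new'] (min_width=3, slack=8)
Line 3: ['security'] (min_width=8, slack=3)
Line 4: ['purple', 'slow'] (min_width=11, slack=0)
Line 5: ['compound', 'a'] (min_width=10, slack=1)
Line 6: ['network'] (min_width=7, slack=4)
Line 7: ['journey'] (min_width=7, slack=4)
Line 8: ['progress'] (min_width=8, slack=3)
Line 9: ['absolute'] (min_width=8, slack=3)
Line 10: ['version'] (min_width=7, slack=4)
Line 11: ['cloud'] (min_width=5, slack=6)
Line 12: ['python', 'go'] (min_width=9, slack=2)
Line 13: ['light'] (min_width=5, slack=6)
Total lines: 13

Answer: 13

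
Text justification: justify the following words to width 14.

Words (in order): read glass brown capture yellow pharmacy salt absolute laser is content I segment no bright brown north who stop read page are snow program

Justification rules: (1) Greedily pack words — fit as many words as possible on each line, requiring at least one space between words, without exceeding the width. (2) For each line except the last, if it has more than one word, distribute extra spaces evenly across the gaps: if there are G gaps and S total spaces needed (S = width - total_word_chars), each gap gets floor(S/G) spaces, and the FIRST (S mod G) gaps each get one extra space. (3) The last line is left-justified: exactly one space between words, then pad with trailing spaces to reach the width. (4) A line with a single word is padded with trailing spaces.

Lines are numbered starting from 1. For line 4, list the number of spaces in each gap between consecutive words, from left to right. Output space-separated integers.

Answer: 2

Derivation:
Line 1: ['read', 'glass'] (min_width=10, slack=4)
Line 2: ['brown', 'capture'] (min_width=13, slack=1)
Line 3: ['yellow'] (min_width=6, slack=8)
Line 4: ['pharmacy', 'salt'] (min_width=13, slack=1)
Line 5: ['absolute', 'laser'] (min_width=14, slack=0)
Line 6: ['is', 'content', 'I'] (min_width=12, slack=2)
Line 7: ['segment', 'no'] (min_width=10, slack=4)
Line 8: ['bright', 'brown'] (min_width=12, slack=2)
Line 9: ['north', 'who', 'stop'] (min_width=14, slack=0)
Line 10: ['read', 'page', 'are'] (min_width=13, slack=1)
Line 11: ['snow', 'program'] (min_width=12, slack=2)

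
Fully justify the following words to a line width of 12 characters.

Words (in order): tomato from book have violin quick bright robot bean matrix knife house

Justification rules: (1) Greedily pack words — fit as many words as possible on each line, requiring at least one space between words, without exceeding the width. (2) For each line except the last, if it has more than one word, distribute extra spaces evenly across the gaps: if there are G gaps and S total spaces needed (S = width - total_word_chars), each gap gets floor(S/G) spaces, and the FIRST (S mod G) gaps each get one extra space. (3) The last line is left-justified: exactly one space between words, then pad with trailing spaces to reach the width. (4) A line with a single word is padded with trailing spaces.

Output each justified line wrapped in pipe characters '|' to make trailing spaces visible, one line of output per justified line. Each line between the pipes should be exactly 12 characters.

Answer: |tomato  from|
|book    have|
|violin quick|
|bright robot|
|bean  matrix|
|knife house |

Derivation:
Line 1: ['tomato', 'from'] (min_width=11, slack=1)
Line 2: ['book', 'have'] (min_width=9, slack=3)
Line 3: ['violin', 'quick'] (min_width=12, slack=0)
Line 4: ['bright', 'robot'] (min_width=12, slack=0)
Line 5: ['bean', 'matrix'] (min_width=11, slack=1)
Line 6: ['knife', 'house'] (min_width=11, slack=1)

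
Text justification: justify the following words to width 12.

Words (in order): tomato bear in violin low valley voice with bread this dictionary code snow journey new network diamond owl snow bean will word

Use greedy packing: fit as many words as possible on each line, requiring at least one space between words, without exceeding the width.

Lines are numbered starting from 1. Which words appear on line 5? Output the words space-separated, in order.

Answer: bread this

Derivation:
Line 1: ['tomato', 'bear'] (min_width=11, slack=1)
Line 2: ['in', 'violin'] (min_width=9, slack=3)
Line 3: ['low', 'valley'] (min_width=10, slack=2)
Line 4: ['voice', 'with'] (min_width=10, slack=2)
Line 5: ['bread', 'this'] (min_width=10, slack=2)
Line 6: ['dictionary'] (min_width=10, slack=2)
Line 7: ['code', 'snow'] (min_width=9, slack=3)
Line 8: ['journey', 'new'] (min_width=11, slack=1)
Line 9: ['network'] (min_width=7, slack=5)
Line 10: ['diamond', 'owl'] (min_width=11, slack=1)
Line 11: ['snow', 'bean'] (min_width=9, slack=3)
Line 12: ['will', 'word'] (min_width=9, slack=3)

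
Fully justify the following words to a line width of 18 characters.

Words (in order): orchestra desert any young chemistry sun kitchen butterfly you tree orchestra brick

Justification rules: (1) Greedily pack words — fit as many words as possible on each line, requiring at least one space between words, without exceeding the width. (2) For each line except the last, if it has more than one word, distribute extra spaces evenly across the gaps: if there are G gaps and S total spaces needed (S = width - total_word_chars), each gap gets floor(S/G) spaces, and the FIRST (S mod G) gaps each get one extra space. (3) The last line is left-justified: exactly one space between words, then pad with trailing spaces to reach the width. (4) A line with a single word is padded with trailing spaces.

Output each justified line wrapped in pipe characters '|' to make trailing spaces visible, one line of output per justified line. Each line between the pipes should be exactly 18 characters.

Line 1: ['orchestra', 'desert'] (min_width=16, slack=2)
Line 2: ['any', 'young'] (min_width=9, slack=9)
Line 3: ['chemistry', 'sun'] (min_width=13, slack=5)
Line 4: ['kitchen', 'butterfly'] (min_width=17, slack=1)
Line 5: ['you', 'tree', 'orchestra'] (min_width=18, slack=0)
Line 6: ['brick'] (min_width=5, slack=13)

Answer: |orchestra   desert|
|any          young|
|chemistry      sun|
|kitchen  butterfly|
|you tree orchestra|
|brick             |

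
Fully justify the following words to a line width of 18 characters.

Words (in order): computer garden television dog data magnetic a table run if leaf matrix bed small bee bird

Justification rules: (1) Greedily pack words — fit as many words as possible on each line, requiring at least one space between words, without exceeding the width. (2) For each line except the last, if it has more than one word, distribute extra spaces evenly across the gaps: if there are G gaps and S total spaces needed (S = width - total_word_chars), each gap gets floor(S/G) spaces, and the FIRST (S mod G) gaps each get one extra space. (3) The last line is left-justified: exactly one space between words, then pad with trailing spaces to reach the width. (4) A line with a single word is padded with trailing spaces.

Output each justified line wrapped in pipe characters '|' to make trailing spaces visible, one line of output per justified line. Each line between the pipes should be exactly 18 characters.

Answer: |computer    garden|
|television     dog|
|data   magnetic  a|
|table  run if leaf|
|matrix  bed  small|
|bee bird          |

Derivation:
Line 1: ['computer', 'garden'] (min_width=15, slack=3)
Line 2: ['television', 'dog'] (min_width=14, slack=4)
Line 3: ['data', 'magnetic', 'a'] (min_width=15, slack=3)
Line 4: ['table', 'run', 'if', 'leaf'] (min_width=17, slack=1)
Line 5: ['matrix', 'bed', 'small'] (min_width=16, slack=2)
Line 6: ['bee', 'bird'] (min_width=8, slack=10)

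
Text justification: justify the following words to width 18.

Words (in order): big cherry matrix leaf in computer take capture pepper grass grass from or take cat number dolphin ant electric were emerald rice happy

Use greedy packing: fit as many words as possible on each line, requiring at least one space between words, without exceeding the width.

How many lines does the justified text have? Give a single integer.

Line 1: ['big', 'cherry', 'matrix'] (min_width=17, slack=1)
Line 2: ['leaf', 'in', 'computer'] (min_width=16, slack=2)
Line 3: ['take', 'capture'] (min_width=12, slack=6)
Line 4: ['pepper', 'grass', 'grass'] (min_width=18, slack=0)
Line 5: ['from', 'or', 'take', 'cat'] (min_width=16, slack=2)
Line 6: ['number', 'dolphin', 'ant'] (min_width=18, slack=0)
Line 7: ['electric', 'were'] (min_width=13, slack=5)
Line 8: ['emerald', 'rice', 'happy'] (min_width=18, slack=0)
Total lines: 8

Answer: 8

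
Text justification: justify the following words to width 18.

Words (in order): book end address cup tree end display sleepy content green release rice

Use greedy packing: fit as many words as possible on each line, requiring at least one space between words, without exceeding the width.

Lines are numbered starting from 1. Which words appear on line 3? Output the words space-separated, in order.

Answer: display sleepy

Derivation:
Line 1: ['book', 'end', 'address'] (min_width=16, slack=2)
Line 2: ['cup', 'tree', 'end'] (min_width=12, slack=6)
Line 3: ['display', 'sleepy'] (min_width=14, slack=4)
Line 4: ['content', 'green'] (min_width=13, slack=5)
Line 5: ['release', 'rice'] (min_width=12, slack=6)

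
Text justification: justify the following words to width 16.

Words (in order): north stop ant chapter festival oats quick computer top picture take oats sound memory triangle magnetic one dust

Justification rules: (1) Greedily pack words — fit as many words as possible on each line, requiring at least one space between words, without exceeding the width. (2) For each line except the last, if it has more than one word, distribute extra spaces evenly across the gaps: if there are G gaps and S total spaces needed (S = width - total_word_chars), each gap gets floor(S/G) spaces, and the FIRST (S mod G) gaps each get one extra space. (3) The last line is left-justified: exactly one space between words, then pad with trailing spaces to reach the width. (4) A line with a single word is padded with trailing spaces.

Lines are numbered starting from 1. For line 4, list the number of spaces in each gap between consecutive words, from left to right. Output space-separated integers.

Line 1: ['north', 'stop', 'ant'] (min_width=14, slack=2)
Line 2: ['chapter', 'festival'] (min_width=16, slack=0)
Line 3: ['oats', 'quick'] (min_width=10, slack=6)
Line 4: ['computer', 'top'] (min_width=12, slack=4)
Line 5: ['picture', 'take'] (min_width=12, slack=4)
Line 6: ['oats', 'sound'] (min_width=10, slack=6)
Line 7: ['memory', 'triangle'] (min_width=15, slack=1)
Line 8: ['magnetic', 'one'] (min_width=12, slack=4)
Line 9: ['dust'] (min_width=4, slack=12)

Answer: 5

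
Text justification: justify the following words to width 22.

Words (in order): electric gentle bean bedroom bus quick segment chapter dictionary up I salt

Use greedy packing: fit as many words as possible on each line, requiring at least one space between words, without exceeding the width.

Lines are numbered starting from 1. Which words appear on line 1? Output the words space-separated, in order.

Answer: electric gentle bean

Derivation:
Line 1: ['electric', 'gentle', 'bean'] (min_width=20, slack=2)
Line 2: ['bedroom', 'bus', 'quick'] (min_width=17, slack=5)
Line 3: ['segment', 'chapter'] (min_width=15, slack=7)
Line 4: ['dictionary', 'up', 'I', 'salt'] (min_width=20, slack=2)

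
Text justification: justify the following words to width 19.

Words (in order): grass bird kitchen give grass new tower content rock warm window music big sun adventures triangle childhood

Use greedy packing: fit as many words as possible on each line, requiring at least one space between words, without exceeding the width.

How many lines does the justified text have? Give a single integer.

Answer: 6

Derivation:
Line 1: ['grass', 'bird', 'kitchen'] (min_width=18, slack=1)
Line 2: ['give', 'grass', 'new'] (min_width=14, slack=5)
Line 3: ['tower', 'content', 'rock'] (min_width=18, slack=1)
Line 4: ['warm', 'window', 'music'] (min_width=17, slack=2)
Line 5: ['big', 'sun', 'adventures'] (min_width=18, slack=1)
Line 6: ['triangle', 'childhood'] (min_width=18, slack=1)
Total lines: 6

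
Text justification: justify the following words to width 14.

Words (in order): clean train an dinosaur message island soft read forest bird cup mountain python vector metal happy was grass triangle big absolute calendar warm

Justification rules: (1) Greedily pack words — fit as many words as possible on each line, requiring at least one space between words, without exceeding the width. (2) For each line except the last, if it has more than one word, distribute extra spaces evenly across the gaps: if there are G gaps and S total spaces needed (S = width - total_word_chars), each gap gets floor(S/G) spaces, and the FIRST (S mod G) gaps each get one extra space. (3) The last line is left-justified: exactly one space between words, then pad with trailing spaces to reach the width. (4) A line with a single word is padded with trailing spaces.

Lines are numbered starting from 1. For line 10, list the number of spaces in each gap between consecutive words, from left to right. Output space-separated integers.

Line 1: ['clean', 'train', 'an'] (min_width=14, slack=0)
Line 2: ['dinosaur'] (min_width=8, slack=6)
Line 3: ['message', 'island'] (min_width=14, slack=0)
Line 4: ['soft', 'read'] (min_width=9, slack=5)
Line 5: ['forest', 'bird'] (min_width=11, slack=3)
Line 6: ['cup', 'mountain'] (min_width=12, slack=2)
Line 7: ['python', 'vector'] (min_width=13, slack=1)
Line 8: ['metal', 'happy'] (min_width=11, slack=3)
Line 9: ['was', 'grass'] (min_width=9, slack=5)
Line 10: ['triangle', 'big'] (min_width=12, slack=2)
Line 11: ['absolute'] (min_width=8, slack=6)
Line 12: ['calendar', 'warm'] (min_width=13, slack=1)

Answer: 3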